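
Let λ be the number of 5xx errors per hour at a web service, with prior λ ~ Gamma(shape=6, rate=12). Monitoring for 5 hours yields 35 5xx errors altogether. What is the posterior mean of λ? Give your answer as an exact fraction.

41/17

Total count 35 over total exposure 5 hours.
By Gamma–Poisson conjugacy, the posterior is Gamma(α + Σx, β + Σt) = Gamma(6 + 35, 12 + 5) = Gamma(41, 17).
Posterior mean = α'/β' = 41/17.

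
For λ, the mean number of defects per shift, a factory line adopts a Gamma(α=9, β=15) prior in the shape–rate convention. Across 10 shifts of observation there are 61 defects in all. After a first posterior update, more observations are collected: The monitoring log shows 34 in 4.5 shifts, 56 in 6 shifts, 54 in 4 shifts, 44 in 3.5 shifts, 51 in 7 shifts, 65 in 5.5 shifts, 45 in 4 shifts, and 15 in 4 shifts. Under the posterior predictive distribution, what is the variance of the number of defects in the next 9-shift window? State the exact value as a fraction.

Total count 61 over total exposure 10 shifts.
After the first batch: Gamma(9 + 61, 15 + 10) = Gamma(70, 25).
Total count: 34 + 56 + 54 + 44 + 51 + 65 + 45 + 15 = 364.
Total exposure: 4.5 + 6 + 4 + 3.5 + 7 + 5.5 + 4 + 4 = 38.5 shifts.
After the second batch: Gamma(70 + 364, 25 + 38.5) = Gamma(434, 127/2).
The posterior predictive for a window of length T is Negative Binomial with variance T·α'·(β'+T)/β'² = 9·434·(145/2)/(16129/4) = 1132740/16129.

1132740/16129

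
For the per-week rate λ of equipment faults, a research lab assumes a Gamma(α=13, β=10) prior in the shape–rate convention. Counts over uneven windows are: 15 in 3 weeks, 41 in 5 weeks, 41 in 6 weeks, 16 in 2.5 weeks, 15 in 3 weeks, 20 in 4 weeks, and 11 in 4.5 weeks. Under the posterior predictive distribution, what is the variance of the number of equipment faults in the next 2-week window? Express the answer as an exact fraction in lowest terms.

Total count: 15 + 41 + 41 + 16 + 15 + 20 + 11 = 159.
Total exposure: 3 + 5 + 6 + 2.5 + 3 + 4 + 4.5 = 28 weeks.
Gamma(α, β) with Poisson data over total exposure Σt gives posterior Gamma(α+Σx, β+Σt) = Gamma(172, 38).
The posterior predictive for a window of length T is Negative Binomial with variance T·α'·(β'+T)/β'² = 2·172·40/1444 = 3440/361.

3440/361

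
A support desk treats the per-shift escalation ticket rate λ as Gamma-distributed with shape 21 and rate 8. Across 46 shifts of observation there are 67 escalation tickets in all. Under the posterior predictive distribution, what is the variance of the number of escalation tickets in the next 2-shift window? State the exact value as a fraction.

Total count 67 over total exposure 46 shifts.
Posterior: α' = 21 + 67 = 88, β' = 8 + 46 = 54.
The posterior predictive for a window of length T is Negative Binomial with variance T·α'·(β'+T)/β'² = 2·88·56/2916 = 2464/729.

2464/729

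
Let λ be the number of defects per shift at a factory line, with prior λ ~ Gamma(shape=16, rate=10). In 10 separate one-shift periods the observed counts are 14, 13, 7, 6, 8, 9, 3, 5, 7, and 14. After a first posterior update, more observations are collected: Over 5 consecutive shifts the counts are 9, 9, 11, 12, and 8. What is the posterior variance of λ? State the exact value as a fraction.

Total count: 14 + 13 + 7 + 6 + 8 + 9 + 3 + 5 + 7 + 14 = 86.
Total exposure: 10 shifts.
After the first batch: Gamma(16 + 86, 10 + 10) = Gamma(102, 20).
Total count: 9 + 9 + 11 + 12 + 8 = 49.
Total exposure: 5 shifts.
After the second batch: Gamma(102 + 49, 20 + 5) = Gamma(151, 25).
Posterior variance = α'/β'² = 151/625.

151/625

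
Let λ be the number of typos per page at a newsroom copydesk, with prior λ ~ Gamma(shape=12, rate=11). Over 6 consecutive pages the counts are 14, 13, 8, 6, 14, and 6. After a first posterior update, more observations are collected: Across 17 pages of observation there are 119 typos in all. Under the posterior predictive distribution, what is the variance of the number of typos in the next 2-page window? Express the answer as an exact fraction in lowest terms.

3456/289

Total count: 14 + 13 + 8 + 6 + 14 + 6 = 61.
Total exposure: 6 pages.
After the first batch: Gamma(12 + 61, 11 + 6) = Gamma(73, 17).
Total count 119 over total exposure 17 pages.
After the second batch: Gamma(73 + 119, 17 + 17) = Gamma(192, 34).
The posterior predictive for a window of length T is Negative Binomial with variance T·α'·(β'+T)/β'² = 2·192·36/1156 = 3456/289.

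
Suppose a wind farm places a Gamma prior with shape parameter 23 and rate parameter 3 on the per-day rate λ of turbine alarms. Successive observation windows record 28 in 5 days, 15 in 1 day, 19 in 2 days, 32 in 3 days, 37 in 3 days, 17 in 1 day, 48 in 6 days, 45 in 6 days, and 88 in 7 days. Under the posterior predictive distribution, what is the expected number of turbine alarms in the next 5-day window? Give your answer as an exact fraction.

1760/37

Total count: 28 + 15 + 19 + 32 + 37 + 17 + 48 + 45 + 88 = 329.
Total exposure: 5 + 1 + 2 + 3 + 3 + 1 + 6 + 6 + 7 = 34 days.
Conjugate update: add total count to the shape and total exposure to the rate, giving Gamma(352, 37).
Predictive mean over a 5-day window = T·E[λ|data] = 5·352/37 = 1760/37.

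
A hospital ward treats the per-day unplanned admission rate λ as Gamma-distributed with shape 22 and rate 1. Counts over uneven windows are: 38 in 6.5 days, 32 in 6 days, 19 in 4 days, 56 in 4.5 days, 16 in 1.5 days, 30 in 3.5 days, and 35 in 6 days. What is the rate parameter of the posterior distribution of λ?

Total count: 38 + 32 + 19 + 56 + 16 + 30 + 35 = 226.
Total exposure: 6.5 + 6 + 4 + 4.5 + 1.5 + 3.5 + 6 = 32 days.
Conjugate update: add total count to the shape and total exposure to the rate, giving Gamma(248, 33).

33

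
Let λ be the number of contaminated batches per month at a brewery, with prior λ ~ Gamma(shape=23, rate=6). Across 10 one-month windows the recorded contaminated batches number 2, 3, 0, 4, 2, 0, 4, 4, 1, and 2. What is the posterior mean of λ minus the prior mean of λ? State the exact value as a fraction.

-49/48

Total count: 2 + 3 + 0 + 4 + 2 + 0 + 4 + 4 + 1 + 2 = 22.
Total exposure: 10 months.
Conjugate update: add total count to the shape and total exposure to the rate, giving Gamma(45, 16).
Posterior mean = 45/16 = 45/16; prior mean = 23/6 = 23/6. Difference = 45/16 − 23/6 = -49/48.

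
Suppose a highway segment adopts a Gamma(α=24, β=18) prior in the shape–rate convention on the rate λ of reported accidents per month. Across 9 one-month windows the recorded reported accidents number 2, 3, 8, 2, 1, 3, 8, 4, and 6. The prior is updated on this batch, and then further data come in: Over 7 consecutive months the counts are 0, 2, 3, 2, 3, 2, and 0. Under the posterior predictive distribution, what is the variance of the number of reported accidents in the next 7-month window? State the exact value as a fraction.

20951/1156

Total count: 2 + 3 + 8 + 2 + 1 + 3 + 8 + 4 + 6 = 37.
Total exposure: 9 months.
After the first batch: Gamma(24 + 37, 18 + 9) = Gamma(61, 27).
Total count: 0 + 2 + 3 + 2 + 3 + 2 + 0 = 12.
Total exposure: 7 months.
After the second batch: Gamma(61 + 12, 27 + 7) = Gamma(73, 34).
The posterior predictive for a window of length T is Negative Binomial with variance T·α'·(β'+T)/β'² = 7·73·41/1156 = 20951/1156.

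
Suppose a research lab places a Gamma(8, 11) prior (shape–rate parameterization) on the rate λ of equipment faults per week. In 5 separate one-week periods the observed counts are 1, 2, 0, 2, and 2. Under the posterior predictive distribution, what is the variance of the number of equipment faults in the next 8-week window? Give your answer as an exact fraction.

Total count: 1 + 2 + 0 + 2 + 2 = 7.
Total exposure: 5 weeks.
By Gamma–Poisson conjugacy, the posterior is Gamma(α + Σx, β + Σt) = Gamma(8 + 7, 11 + 5) = Gamma(15, 16).
The posterior predictive for a window of length T is Negative Binomial with variance T·α'·(β'+T)/β'² = 8·15·24/256 = 45/4.

45/4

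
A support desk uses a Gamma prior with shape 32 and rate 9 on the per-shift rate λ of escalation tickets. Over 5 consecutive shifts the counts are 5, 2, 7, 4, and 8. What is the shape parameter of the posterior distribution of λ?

Total count: 5 + 2 + 7 + 4 + 8 = 26.
Total exposure: 5 shifts.
Posterior: α' = 32 + 26 = 58, β' = 9 + 5 = 14.

58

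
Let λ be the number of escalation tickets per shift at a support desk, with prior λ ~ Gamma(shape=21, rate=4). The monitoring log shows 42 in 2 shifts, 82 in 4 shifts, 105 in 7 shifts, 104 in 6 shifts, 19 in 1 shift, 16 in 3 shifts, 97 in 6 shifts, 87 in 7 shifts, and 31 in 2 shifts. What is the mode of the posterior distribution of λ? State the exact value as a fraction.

Total count: 42 + 82 + 105 + 104 + 19 + 16 + 97 + 87 + 31 = 583.
Total exposure: 2 + 4 + 7 + 6 + 1 + 3 + 6 + 7 + 2 = 38 shifts.
By Gamma–Poisson conjugacy, the posterior is Gamma(α + Σx, β + Σt) = Gamma(21 + 583, 4 + 38) = Gamma(604, 42).
Posterior mode = (α'−1)/β' = 603/42 = 201/14.

201/14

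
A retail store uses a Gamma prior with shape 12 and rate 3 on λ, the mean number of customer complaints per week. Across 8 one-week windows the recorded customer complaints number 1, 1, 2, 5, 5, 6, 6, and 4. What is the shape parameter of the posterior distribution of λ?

Total count: 1 + 1 + 2 + 5 + 5 + 6 + 6 + 4 = 30.
Total exposure: 8 weeks.
By Gamma–Poisson conjugacy, the posterior is Gamma(α + Σx, β + Σt) = Gamma(12 + 30, 3 + 8) = Gamma(42, 11).

42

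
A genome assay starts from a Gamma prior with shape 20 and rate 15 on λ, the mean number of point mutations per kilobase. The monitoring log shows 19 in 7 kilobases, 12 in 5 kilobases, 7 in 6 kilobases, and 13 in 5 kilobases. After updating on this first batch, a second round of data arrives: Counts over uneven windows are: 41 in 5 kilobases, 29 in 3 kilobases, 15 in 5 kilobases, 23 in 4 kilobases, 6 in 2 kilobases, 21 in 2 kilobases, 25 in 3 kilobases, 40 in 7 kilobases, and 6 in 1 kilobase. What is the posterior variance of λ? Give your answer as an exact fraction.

277/4900

Total count: 19 + 12 + 7 + 13 = 51.
Total exposure: 7 + 5 + 6 + 5 = 23 kilobases.
After the first batch: Gamma(20 + 51, 15 + 23) = Gamma(71, 38).
Total count: 41 + 29 + 15 + 23 + 6 + 21 + 25 + 40 + 6 = 206.
Total exposure: 5 + 3 + 5 + 4 + 2 + 2 + 3 + 7 + 1 = 32 kilobases.
After the second batch: Gamma(71 + 206, 38 + 32) = Gamma(277, 70).
Posterior variance = α'/β'² = 277/4900.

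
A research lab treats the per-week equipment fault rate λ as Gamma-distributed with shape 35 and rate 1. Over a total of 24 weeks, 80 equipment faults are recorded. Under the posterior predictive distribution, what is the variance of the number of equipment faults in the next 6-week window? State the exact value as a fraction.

4278/125

Total count 80 over total exposure 24 weeks.
Gamma(α, β) with Poisson data over total exposure Σt gives posterior Gamma(α+Σx, β+Σt) = Gamma(115, 25).
The posterior predictive for a window of length T is Negative Binomial with variance T·α'·(β'+T)/β'² = 6·115·31/625 = 4278/125.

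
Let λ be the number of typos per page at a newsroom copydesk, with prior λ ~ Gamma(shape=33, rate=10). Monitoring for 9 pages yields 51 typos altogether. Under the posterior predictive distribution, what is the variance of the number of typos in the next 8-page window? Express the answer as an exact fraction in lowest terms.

Total count 51 over total exposure 9 pages.
The Gamma prior is conjugate for the Poisson rate, so λ | data ~ Gamma(33+51, 10+9) = Gamma(84, 19).
The posterior predictive for a window of length T is Negative Binomial with variance T·α'·(β'+T)/β'² = 8·84·27/361 = 18144/361.

18144/361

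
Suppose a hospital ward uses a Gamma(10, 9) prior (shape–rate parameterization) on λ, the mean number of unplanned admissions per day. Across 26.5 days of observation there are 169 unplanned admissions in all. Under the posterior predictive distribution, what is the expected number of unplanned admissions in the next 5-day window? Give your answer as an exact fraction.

1790/71

Total count 169 over total exposure 26.5 days.
By Gamma–Poisson conjugacy, the posterior is Gamma(α + Σx, β + Σt) = Gamma(10 + 169, 9 + 26.5) = Gamma(179, 71/2).
Predictive mean over a 5-day window = T·E[λ|data] = 5·179/(71/2) = 1790/71.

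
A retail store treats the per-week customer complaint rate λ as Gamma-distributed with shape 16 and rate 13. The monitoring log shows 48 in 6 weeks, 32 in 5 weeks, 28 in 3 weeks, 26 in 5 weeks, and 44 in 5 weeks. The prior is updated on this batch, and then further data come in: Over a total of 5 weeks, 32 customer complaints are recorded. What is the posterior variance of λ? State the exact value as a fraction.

Total count: 48 + 32 + 28 + 26 + 44 = 178.
Total exposure: 6 + 5 + 3 + 5 + 5 = 24 weeks.
After the first batch: Gamma(16 + 178, 13 + 24) = Gamma(194, 37).
Total count 32 over total exposure 5 weeks.
After the second batch: Gamma(194 + 32, 37 + 5) = Gamma(226, 42).
Posterior variance = α'/β'² = 226/1764 = 113/882.

113/882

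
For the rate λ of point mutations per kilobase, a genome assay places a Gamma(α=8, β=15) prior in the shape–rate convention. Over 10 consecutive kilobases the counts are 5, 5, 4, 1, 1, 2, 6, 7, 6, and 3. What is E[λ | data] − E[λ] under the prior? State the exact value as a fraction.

104/75

Total count: 5 + 5 + 4 + 1 + 1 + 2 + 6 + 7 + 6 + 3 = 40.
Total exposure: 10 kilobases.
Conjugate update: add total count to the shape and total exposure to the rate, giving Gamma(48, 25).
Posterior mean = 48/25 = 48/25; prior mean = 8/15 = 8/15. Difference = 48/25 − 8/15 = 104/75.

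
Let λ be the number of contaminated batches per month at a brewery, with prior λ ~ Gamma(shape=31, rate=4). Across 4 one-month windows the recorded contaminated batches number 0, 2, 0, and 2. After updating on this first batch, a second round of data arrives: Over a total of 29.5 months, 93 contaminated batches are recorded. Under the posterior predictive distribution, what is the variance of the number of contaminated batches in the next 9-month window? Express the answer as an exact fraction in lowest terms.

Total count: 0 + 2 + 0 + 2 = 4.
Total exposure: 4 months.
After the first batch: Gamma(31 + 4, 4 + 4) = Gamma(35, 8).
Total count 93 over total exposure 29.5 months.
After the second batch: Gamma(35 + 93, 8 + 29.5) = Gamma(128, 75/2).
The posterior predictive for a window of length T is Negative Binomial with variance T·α'·(β'+T)/β'² = 9·128·(93/2)/(5625/4) = 23808/625.

23808/625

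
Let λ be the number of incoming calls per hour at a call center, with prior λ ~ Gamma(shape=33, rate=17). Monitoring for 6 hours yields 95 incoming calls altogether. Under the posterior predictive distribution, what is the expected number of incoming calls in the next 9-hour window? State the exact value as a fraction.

1152/23

Total count 95 over total exposure 6 hours.
Conjugate update: add total count to the shape and total exposure to the rate, giving Gamma(128, 23).
Predictive mean over a 9-hour window = T·E[λ|data] = 9·128/23 = 1152/23.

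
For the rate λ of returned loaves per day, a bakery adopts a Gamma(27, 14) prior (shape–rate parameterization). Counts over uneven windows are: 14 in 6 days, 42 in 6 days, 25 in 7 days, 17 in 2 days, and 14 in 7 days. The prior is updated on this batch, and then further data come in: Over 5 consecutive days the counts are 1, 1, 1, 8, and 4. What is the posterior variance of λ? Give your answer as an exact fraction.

Total count: 14 + 42 + 25 + 17 + 14 = 112.
Total exposure: 6 + 6 + 7 + 2 + 7 = 28 days.
After the first batch: Gamma(27 + 112, 14 + 28) = Gamma(139, 42).
Total count: 1 + 1 + 1 + 8 + 4 = 15.
Total exposure: 5 days.
After the second batch: Gamma(139 + 15, 42 + 5) = Gamma(154, 47).
Posterior variance = α'/β'² = 154/2209.

154/2209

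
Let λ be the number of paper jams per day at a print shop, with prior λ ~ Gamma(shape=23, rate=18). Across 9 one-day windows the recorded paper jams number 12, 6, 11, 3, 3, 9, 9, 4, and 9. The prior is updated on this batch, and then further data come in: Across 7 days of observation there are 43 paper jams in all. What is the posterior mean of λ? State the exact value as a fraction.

Total count: 12 + 6 + 11 + 3 + 3 + 9 + 9 + 4 + 9 = 66.
Total exposure: 9 days.
After the first batch: Gamma(23 + 66, 18 + 9) = Gamma(89, 27).
Total count 43 over total exposure 7 days.
After the second batch: Gamma(89 + 43, 27 + 7) = Gamma(132, 34).
Posterior mean = α'/β' = 132/34 = 66/17.

66/17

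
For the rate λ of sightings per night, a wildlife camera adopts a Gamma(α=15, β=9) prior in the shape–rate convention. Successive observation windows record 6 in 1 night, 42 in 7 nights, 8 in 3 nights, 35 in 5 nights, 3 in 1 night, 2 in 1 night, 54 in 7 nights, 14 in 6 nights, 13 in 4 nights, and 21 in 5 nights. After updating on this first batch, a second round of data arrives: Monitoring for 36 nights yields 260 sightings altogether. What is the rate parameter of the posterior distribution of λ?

85

Total count: 6 + 42 + 8 + 35 + 3 + 2 + 54 + 14 + 13 + 21 = 198.
Total exposure: 1 + 7 + 3 + 5 + 1 + 1 + 7 + 6 + 4 + 5 = 40 nights.
After the first batch: Gamma(15 + 198, 9 + 40) = Gamma(213, 49).
Total count 260 over total exposure 36 nights.
After the second batch: Gamma(213 + 260, 49 + 36) = Gamma(473, 85).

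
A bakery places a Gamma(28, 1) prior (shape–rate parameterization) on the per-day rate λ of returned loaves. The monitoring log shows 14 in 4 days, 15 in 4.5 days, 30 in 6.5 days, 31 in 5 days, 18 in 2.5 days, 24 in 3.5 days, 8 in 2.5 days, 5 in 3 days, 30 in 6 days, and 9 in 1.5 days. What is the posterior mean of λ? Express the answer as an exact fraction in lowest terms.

Total count: 14 + 15 + 30 + 31 + 18 + 24 + 8 + 5 + 30 + 9 = 184.
Total exposure: 4 + 4.5 + 6.5 + 5 + 2.5 + 3.5 + 2.5 + 3 + 6 + 1.5 = 39 days.
Conjugate update: add total count to the shape and total exposure to the rate, giving Gamma(212, 40).
Posterior mean = α'/β' = 212/40 = 53/10.

53/10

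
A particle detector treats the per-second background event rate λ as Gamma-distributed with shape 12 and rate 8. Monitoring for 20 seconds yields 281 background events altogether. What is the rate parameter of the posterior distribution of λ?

Total count 281 over total exposure 20 seconds.
The Gamma prior is conjugate for the Poisson rate, so λ | data ~ Gamma(12+281, 8+20) = Gamma(293, 28).

28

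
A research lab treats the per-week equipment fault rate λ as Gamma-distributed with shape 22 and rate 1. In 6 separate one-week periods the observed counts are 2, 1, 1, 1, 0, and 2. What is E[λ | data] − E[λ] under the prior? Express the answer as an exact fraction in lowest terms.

-125/7

Total count: 2 + 1 + 1 + 1 + 0 + 2 = 7.
Total exposure: 6 weeks.
Posterior: α' = 22 + 7 = 29, β' = 1 + 6 = 7.
Posterior mean = 29/7 = 29/7; prior mean = 22/1 = 22. Difference = 29/7 − 22 = -125/7.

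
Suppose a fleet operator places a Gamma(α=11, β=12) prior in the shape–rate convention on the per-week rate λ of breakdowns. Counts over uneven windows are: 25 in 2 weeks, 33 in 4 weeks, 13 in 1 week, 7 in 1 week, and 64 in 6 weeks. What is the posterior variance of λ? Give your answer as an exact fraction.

Total count: 25 + 33 + 13 + 7 + 64 = 142.
Total exposure: 2 + 4 + 1 + 1 + 6 = 14 weeks.
By Gamma–Poisson conjugacy, the posterior is Gamma(α + Σx, β + Σt) = Gamma(11 + 142, 12 + 14) = Gamma(153, 26).
Posterior variance = α'/β'² = 153/676.

153/676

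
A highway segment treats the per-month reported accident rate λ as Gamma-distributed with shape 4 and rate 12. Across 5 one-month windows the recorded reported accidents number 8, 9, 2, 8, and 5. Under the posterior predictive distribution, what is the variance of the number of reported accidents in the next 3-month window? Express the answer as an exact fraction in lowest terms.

Total count: 8 + 9 + 2 + 8 + 5 = 32.
Total exposure: 5 months.
Posterior: α' = 4 + 32 = 36, β' = 12 + 5 = 17.
The posterior predictive for a window of length T is Negative Binomial with variance T·α'·(β'+T)/β'² = 3·36·20/289 = 2160/289.

2160/289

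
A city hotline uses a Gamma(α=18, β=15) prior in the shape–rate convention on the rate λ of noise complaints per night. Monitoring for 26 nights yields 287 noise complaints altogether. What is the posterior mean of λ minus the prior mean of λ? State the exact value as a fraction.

1279/205

Total count 287 over total exposure 26 nights.
Conjugate update: add total count to the shape and total exposure to the rate, giving Gamma(305, 41).
Posterior mean = 305/41 = 305/41; prior mean = 18/15 = 6/5. Difference = 305/41 − 6/5 = 1279/205.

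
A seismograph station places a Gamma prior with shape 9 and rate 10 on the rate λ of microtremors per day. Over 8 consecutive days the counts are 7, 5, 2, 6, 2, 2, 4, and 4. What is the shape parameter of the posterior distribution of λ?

Total count: 7 + 5 + 2 + 6 + 2 + 2 + 4 + 4 = 32.
Total exposure: 8 days.
By Gamma–Poisson conjugacy, the posterior is Gamma(α + Σx, β + Σt) = Gamma(9 + 32, 10 + 8) = Gamma(41, 18).

41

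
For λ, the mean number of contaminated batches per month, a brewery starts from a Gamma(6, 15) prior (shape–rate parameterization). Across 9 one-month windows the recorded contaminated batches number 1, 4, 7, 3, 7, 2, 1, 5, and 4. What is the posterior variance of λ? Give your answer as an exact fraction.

5/72

Total count: 1 + 4 + 7 + 3 + 7 + 2 + 1 + 5 + 4 = 34.
Total exposure: 9 months.
By Gamma–Poisson conjugacy, the posterior is Gamma(α + Σx, β + Σt) = Gamma(6 + 34, 15 + 9) = Gamma(40, 24).
Posterior variance = α'/β'² = 40/576 = 5/72.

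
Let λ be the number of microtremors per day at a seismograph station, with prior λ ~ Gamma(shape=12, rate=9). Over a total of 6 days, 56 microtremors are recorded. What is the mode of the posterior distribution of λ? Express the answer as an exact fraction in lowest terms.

67/15

Total count 56 over total exposure 6 days.
By Gamma–Poisson conjugacy, the posterior is Gamma(α + Σx, β + Σt) = Gamma(12 + 56, 9 + 6) = Gamma(68, 15).
Posterior mode = (α'−1)/β' = 67/15.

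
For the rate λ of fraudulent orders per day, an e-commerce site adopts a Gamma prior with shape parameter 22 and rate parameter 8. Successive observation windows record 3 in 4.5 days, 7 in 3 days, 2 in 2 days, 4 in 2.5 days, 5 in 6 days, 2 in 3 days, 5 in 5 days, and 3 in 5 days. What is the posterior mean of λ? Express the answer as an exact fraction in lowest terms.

Total count: 3 + 7 + 2 + 4 + 5 + 2 + 5 + 3 = 31.
Total exposure: 4.5 + 3 + 2 + 2.5 + 6 + 3 + 5 + 5 = 31 days.
By Gamma–Poisson conjugacy, the posterior is Gamma(α + Σx, β + Σt) = Gamma(22 + 31, 8 + 31) = Gamma(53, 39).
Posterior mean = α'/β' = 53/39.

53/39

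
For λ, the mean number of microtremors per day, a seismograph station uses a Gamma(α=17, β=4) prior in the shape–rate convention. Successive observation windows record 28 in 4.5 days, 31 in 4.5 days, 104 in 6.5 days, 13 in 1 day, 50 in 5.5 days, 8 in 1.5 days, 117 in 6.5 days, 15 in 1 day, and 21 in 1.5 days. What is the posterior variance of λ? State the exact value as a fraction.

Total count: 28 + 31 + 104 + 13 + 50 + 8 + 117 + 15 + 21 = 387.
Total exposure: 4.5 + 4.5 + 6.5 + 1 + 5.5 + 1.5 + 6.5 + 1 + 1.5 = 32.5 days.
Posterior: α' = 17 + 387 = 404, β' = 4 + 32.5 = 73/2.
Posterior variance = α'/β'² = 404/(5329/4) = 1616/5329.

1616/5329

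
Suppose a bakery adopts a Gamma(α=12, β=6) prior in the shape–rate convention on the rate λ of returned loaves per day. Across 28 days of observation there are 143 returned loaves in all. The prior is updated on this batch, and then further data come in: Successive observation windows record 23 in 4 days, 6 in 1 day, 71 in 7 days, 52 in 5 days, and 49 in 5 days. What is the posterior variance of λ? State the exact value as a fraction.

Total count 143 over total exposure 28 days.
After the first batch: Gamma(12 + 143, 6 + 28) = Gamma(155, 34).
Total count: 23 + 6 + 71 + 52 + 49 = 201.
Total exposure: 4 + 1 + 7 + 5 + 5 = 22 days.
After the second batch: Gamma(155 + 201, 34 + 22) = Gamma(356, 56).
Posterior variance = α'/β'² = 356/3136 = 89/784.

89/784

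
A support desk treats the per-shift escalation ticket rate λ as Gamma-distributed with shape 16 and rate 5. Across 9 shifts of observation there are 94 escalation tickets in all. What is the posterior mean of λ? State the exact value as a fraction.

55/7

Total count 94 over total exposure 9 shifts.
Gamma(α, β) with Poisson data over total exposure Σt gives posterior Gamma(α+Σx, β+Σt) = Gamma(110, 14).
Posterior mean = α'/β' = 110/14 = 55/7.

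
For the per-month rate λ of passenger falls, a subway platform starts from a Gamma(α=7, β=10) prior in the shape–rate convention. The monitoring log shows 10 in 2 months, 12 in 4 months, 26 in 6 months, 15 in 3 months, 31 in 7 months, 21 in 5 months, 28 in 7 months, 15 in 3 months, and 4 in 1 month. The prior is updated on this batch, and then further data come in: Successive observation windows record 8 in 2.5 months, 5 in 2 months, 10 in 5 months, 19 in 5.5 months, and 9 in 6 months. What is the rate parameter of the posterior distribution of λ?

Total count: 10 + 12 + 26 + 15 + 31 + 21 + 28 + 15 + 4 = 162.
Total exposure: 2 + 4 + 6 + 3 + 7 + 5 + 7 + 3 + 1 = 38 months.
After the first batch: Gamma(7 + 162, 10 + 38) = Gamma(169, 48).
Total count: 8 + 5 + 10 + 19 + 9 = 51.
Total exposure: 2.5 + 2 + 5 + 5.5 + 6 = 21 months.
After the second batch: Gamma(169 + 51, 48 + 21) = Gamma(220, 69).

69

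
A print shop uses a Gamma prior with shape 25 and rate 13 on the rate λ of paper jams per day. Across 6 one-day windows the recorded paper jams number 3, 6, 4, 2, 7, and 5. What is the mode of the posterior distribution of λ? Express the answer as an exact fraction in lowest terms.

51/19

Total count: 3 + 6 + 4 + 2 + 7 + 5 = 27.
Total exposure: 6 days.
Posterior: α' = 25 + 27 = 52, β' = 13 + 6 = 19.
Posterior mode = (α'−1)/β' = 51/19.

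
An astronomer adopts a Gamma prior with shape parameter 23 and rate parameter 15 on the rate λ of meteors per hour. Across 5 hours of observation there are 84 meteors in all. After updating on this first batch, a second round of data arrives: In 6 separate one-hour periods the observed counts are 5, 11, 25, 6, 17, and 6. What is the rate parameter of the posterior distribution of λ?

26

Total count 84 over total exposure 5 hours.
After the first batch: Gamma(23 + 84, 15 + 5) = Gamma(107, 20).
Total count: 5 + 11 + 25 + 6 + 17 + 6 = 70.
Total exposure: 6 hours.
After the second batch: Gamma(107 + 70, 20 + 6) = Gamma(177, 26).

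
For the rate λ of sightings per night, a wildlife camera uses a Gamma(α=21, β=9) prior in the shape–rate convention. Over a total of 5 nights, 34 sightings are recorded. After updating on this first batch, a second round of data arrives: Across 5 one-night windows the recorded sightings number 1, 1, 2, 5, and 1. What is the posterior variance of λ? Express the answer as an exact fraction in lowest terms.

Total count 34 over total exposure 5 nights.
After the first batch: Gamma(21 + 34, 9 + 5) = Gamma(55, 14).
Total count: 1 + 1 + 2 + 5 + 1 = 10.
Total exposure: 5 nights.
After the second batch: Gamma(55 + 10, 14 + 5) = Gamma(65, 19).
Posterior variance = α'/β'² = 65/361.

65/361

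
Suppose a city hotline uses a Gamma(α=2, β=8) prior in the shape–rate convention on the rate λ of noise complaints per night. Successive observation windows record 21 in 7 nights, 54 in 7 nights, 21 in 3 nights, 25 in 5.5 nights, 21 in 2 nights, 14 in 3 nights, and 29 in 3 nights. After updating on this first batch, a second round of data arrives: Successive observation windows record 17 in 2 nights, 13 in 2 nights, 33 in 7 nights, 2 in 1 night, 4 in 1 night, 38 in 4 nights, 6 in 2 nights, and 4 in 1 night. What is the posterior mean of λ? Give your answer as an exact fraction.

608/117

Total count: 21 + 54 + 21 + 25 + 21 + 14 + 29 = 185.
Total exposure: 7 + 7 + 3 + 5.5 + 2 + 3 + 3 = 30.5 nights.
After the first batch: Gamma(2 + 185, 8 + 30.5) = Gamma(187, 77/2).
Total count: 17 + 13 + 33 + 2 + 4 + 38 + 6 + 4 = 117.
Total exposure: 2 + 2 + 7 + 1 + 1 + 4 + 2 + 1 = 20 nights.
After the second batch: Gamma(187 + 117, 77/2 + 20) = Gamma(304, 117/2).
Posterior mean = α'/β' = 304/(117/2) = 608/117.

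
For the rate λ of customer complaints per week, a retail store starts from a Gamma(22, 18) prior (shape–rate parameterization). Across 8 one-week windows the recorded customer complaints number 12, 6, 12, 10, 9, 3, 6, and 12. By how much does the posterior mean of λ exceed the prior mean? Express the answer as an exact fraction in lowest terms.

Total count: 12 + 6 + 12 + 10 + 9 + 3 + 6 + 12 = 70.
Total exposure: 8 weeks.
Conjugate update: add total count to the shape and total exposure to the rate, giving Gamma(92, 26).
Posterior mean = 92/26 = 46/13; prior mean = 22/18 = 11/9. Difference = 46/13 − 11/9 = 271/117.

271/117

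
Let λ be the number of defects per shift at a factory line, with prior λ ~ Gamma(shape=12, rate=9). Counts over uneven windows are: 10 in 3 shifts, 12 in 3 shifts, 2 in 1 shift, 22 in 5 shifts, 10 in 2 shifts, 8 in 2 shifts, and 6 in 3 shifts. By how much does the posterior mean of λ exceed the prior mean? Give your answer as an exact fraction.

Total count: 10 + 12 + 2 + 22 + 10 + 8 + 6 = 70.
Total exposure: 3 + 3 + 1 + 5 + 2 + 2 + 3 = 19 shifts.
Posterior: α' = 12 + 70 = 82, β' = 9 + 19 = 28.
Posterior mean = 82/28 = 41/14; prior mean = 12/9 = 4/3. Difference = 41/14 − 4/3 = 67/42.

67/42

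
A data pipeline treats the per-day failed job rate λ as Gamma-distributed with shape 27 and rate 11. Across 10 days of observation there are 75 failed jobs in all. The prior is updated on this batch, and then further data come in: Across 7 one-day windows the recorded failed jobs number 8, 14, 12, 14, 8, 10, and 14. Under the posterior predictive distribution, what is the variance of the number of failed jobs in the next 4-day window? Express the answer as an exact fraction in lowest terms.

Total count 75 over total exposure 10 days.
After the first batch: Gamma(27 + 75, 11 + 10) = Gamma(102, 21).
Total count: 8 + 14 + 12 + 14 + 8 + 10 + 14 = 80.
Total exposure: 7 days.
After the second batch: Gamma(102 + 80, 21 + 7) = Gamma(182, 28).
The posterior predictive for a window of length T is Negative Binomial with variance T·α'·(β'+T)/β'² = 4·182·32/784 = 208/7.

208/7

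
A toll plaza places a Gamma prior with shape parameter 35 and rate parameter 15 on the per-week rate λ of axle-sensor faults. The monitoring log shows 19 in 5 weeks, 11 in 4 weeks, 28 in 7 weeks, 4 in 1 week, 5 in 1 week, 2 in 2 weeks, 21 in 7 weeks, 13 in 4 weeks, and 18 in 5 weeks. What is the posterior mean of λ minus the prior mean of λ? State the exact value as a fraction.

37/51

Total count: 19 + 11 + 28 + 4 + 5 + 2 + 21 + 13 + 18 = 121.
Total exposure: 5 + 4 + 7 + 1 + 1 + 2 + 7 + 4 + 5 = 36 weeks.
Gamma(α, β) with Poisson data over total exposure Σt gives posterior Gamma(α+Σx, β+Σt) = Gamma(156, 51).
Posterior mean = 156/51 = 52/17; prior mean = 35/15 = 7/3. Difference = 52/17 − 7/3 = 37/51.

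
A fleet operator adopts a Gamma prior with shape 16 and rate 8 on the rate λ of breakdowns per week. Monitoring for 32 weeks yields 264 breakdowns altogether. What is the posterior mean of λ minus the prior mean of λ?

Total count 264 over total exposure 32 weeks.
Conjugate update: add total count to the shape and total exposure to the rate, giving Gamma(280, 40).
Posterior mean = 280/40 = 7; prior mean = 16/8 = 2. Difference = 7 − 2 = 5.

5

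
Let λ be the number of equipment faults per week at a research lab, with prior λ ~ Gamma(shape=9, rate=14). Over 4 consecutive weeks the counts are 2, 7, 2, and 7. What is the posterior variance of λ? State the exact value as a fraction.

1/12

Total count: 2 + 7 + 2 + 7 = 18.
Total exposure: 4 weeks.
The Gamma prior is conjugate for the Poisson rate, so λ | data ~ Gamma(9+18, 14+4) = Gamma(27, 18).
Posterior variance = α'/β'² = 27/324 = 1/12.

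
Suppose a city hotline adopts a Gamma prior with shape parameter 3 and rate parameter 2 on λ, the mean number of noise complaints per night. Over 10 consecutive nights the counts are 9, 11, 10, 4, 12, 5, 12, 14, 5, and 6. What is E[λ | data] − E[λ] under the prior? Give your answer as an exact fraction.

73/12

Total count: 9 + 11 + 10 + 4 + 12 + 5 + 12 + 14 + 5 + 6 = 88.
Total exposure: 10 nights.
The Gamma prior is conjugate for the Poisson rate, so λ | data ~ Gamma(3+88, 2+10) = Gamma(91, 12).
Posterior mean = 91/12 = 91/12; prior mean = 3/2 = 3/2. Difference = 91/12 − 3/2 = 73/12.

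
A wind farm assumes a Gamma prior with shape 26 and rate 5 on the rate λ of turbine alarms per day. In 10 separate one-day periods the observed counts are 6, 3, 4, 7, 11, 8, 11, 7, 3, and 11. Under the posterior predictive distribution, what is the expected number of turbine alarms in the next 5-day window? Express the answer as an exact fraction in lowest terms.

97/3

Total count: 6 + 3 + 4 + 7 + 11 + 8 + 11 + 7 + 3 + 11 = 71.
Total exposure: 10 days.
Conjugate update: add total count to the shape and total exposure to the rate, giving Gamma(97, 15).
Predictive mean over a 5-day window = T·E[λ|data] = 5·97/15 = 97/3.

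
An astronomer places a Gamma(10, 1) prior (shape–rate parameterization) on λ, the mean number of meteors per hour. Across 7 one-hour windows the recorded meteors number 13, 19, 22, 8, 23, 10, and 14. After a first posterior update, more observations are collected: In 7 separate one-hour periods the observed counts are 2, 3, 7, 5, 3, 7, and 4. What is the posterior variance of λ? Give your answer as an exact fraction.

Total count: 13 + 19 + 22 + 8 + 23 + 10 + 14 = 109.
Total exposure: 7 hours.
After the first batch: Gamma(10 + 109, 1 + 7) = Gamma(119, 8).
Total count: 2 + 3 + 7 + 5 + 3 + 7 + 4 = 31.
Total exposure: 7 hours.
After the second batch: Gamma(119 + 31, 8 + 7) = Gamma(150, 15).
Posterior variance = α'/β'² = 150/225 = 2/3.

2/3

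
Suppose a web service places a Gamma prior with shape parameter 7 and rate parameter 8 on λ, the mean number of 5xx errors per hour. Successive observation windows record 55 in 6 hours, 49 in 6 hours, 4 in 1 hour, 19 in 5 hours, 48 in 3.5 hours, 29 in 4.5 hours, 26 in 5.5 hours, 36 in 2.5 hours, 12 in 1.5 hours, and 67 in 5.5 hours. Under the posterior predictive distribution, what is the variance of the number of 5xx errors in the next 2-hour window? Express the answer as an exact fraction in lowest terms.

35904/2401

Total count: 55 + 49 + 4 + 19 + 48 + 29 + 26 + 36 + 12 + 67 = 345.
Total exposure: 6 + 6 + 1 + 5 + 3.5 + 4.5 + 5.5 + 2.5 + 1.5 + 5.5 = 41 hours.
The Gamma prior is conjugate for the Poisson rate, so λ | data ~ Gamma(7+345, 8+41) = Gamma(352, 49).
The posterior predictive for a window of length T is Negative Binomial with variance T·α'·(β'+T)/β'² = 2·352·51/2401 = 35904/2401.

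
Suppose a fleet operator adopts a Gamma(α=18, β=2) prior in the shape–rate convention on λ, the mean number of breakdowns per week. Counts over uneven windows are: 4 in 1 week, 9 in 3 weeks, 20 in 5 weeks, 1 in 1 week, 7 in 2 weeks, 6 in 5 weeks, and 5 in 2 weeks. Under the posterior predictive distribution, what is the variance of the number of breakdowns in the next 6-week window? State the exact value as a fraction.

Total count: 4 + 9 + 20 + 1 + 7 + 6 + 5 = 52.
Total exposure: 1 + 3 + 5 + 1 + 2 + 5 + 2 = 19 weeks.
By Gamma–Poisson conjugacy, the posterior is Gamma(α + Σx, β + Σt) = Gamma(18 + 52, 2 + 19) = Gamma(70, 21).
The posterior predictive for a window of length T is Negative Binomial with variance T·α'·(β'+T)/β'² = 6·70·27/441 = 180/7.

180/7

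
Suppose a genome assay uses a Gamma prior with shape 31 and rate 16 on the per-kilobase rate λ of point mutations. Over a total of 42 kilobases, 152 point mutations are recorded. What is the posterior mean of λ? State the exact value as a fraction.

183/58

Total count 152 over total exposure 42 kilobases.
The Gamma prior is conjugate for the Poisson rate, so λ | data ~ Gamma(31+152, 16+42) = Gamma(183, 58).
Posterior mean = α'/β' = 183/58.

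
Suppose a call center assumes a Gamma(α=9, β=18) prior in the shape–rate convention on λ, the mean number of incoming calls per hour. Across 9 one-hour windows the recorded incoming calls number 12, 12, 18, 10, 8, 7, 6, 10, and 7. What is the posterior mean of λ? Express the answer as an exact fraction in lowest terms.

Total count: 12 + 12 + 18 + 10 + 8 + 7 + 6 + 10 + 7 = 90.
Total exposure: 9 hours.
Conjugate update: add total count to the shape and total exposure to the rate, giving Gamma(99, 27).
Posterior mean = α'/β' = 99/27 = 11/3.

11/3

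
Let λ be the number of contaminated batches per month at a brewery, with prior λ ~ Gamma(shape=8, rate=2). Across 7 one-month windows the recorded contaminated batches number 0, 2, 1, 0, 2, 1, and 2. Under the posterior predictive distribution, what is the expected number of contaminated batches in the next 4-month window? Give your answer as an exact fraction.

Total count: 0 + 2 + 1 + 0 + 2 + 1 + 2 = 8.
Total exposure: 7 months.
Conjugate update: add total count to the shape and total exposure to the rate, giving Gamma(16, 9).
Predictive mean over a 4-month window = T·E[λ|data] = 4·16/9 = 64/9.

64/9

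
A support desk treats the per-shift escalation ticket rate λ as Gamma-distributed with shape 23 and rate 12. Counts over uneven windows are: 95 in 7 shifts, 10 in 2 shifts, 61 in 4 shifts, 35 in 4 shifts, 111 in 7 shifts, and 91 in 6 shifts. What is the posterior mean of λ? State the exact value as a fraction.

Total count: 95 + 10 + 61 + 35 + 111 + 91 = 403.
Total exposure: 7 + 2 + 4 + 4 + 7 + 6 = 30 shifts.
The Gamma prior is conjugate for the Poisson rate, so λ | data ~ Gamma(23+403, 12+30) = Gamma(426, 42).
Posterior mean = α'/β' = 426/42 = 71/7.

71/7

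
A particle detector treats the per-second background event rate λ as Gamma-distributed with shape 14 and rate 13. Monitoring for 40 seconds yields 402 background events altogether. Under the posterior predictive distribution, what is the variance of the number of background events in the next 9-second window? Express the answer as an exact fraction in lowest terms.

Total count 402 over total exposure 40 seconds.
Posterior: α' = 14 + 402 = 416, β' = 13 + 40 = 53.
The posterior predictive for a window of length T is Negative Binomial with variance T·α'·(β'+T)/β'² = 9·416·62/2809 = 232128/2809.

232128/2809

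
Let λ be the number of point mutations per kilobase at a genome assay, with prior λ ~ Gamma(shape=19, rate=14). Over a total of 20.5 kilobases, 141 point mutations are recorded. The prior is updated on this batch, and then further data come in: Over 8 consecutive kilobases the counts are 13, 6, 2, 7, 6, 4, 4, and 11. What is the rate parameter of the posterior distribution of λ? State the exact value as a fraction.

85/2

Total count 141 over total exposure 20.5 kilobases.
After the first batch: Gamma(19 + 141, 14 + 20.5) = Gamma(160, 69/2).
Total count: 13 + 6 + 2 + 7 + 6 + 4 + 4 + 11 = 53.
Total exposure: 8 kilobases.
After the second batch: Gamma(160 + 53, 69/2 + 8) = Gamma(213, 85/2).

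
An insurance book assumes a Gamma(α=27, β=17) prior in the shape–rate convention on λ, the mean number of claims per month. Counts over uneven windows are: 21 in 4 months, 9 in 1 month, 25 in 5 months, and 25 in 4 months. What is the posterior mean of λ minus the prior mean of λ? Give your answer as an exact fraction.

982/527

Total count: 21 + 9 + 25 + 25 = 80.
Total exposure: 4 + 1 + 5 + 4 = 14 months.
Conjugate update: add total count to the shape and total exposure to the rate, giving Gamma(107, 31).
Posterior mean = 107/31 = 107/31; prior mean = 27/17 = 27/17. Difference = 107/31 − 27/17 = 982/527.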